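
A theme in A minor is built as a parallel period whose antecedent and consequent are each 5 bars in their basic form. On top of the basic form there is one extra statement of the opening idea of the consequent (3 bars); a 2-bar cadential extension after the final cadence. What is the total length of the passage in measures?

15 measures

Basic parallel period: 5 + 5 = 10 bars.
10 (basic form) + 3 (extra statement) + 2 (cadential extension) = 15.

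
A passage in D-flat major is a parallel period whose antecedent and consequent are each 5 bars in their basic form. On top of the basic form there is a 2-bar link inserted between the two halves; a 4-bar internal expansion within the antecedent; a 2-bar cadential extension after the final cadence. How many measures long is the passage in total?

Basic parallel period: 5 + 5 = 10 bars.
10 (basic form) + 2 (link) + 4 (internal expansion) + 2 (cadential extension) = 18.

18 measures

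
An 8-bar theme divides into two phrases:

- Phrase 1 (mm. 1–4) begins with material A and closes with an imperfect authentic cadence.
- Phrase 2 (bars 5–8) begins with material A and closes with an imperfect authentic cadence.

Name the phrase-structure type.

repeated phrase

Both phrases have the same opening (A) and the same cadence (imperfect authentic cadence): the second is a restatement, not a consequent, so this is a repeated phrase rather than a period.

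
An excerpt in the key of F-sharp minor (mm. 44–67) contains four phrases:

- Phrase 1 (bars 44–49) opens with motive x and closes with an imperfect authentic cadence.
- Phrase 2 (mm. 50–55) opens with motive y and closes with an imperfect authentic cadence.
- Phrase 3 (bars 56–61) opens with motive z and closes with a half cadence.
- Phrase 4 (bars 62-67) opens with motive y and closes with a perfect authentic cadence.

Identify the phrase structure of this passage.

contrasting double period

Four phrases in two halves: the first half (mm. 44–55) ends with an imperfect authentic cadence, the second (mm. 56–67) with a perfect authentic cadence — a large antecedent–consequent pair, i.e. a double period.
Phrase 3 begins with different material from phrase 1, making it contrasting.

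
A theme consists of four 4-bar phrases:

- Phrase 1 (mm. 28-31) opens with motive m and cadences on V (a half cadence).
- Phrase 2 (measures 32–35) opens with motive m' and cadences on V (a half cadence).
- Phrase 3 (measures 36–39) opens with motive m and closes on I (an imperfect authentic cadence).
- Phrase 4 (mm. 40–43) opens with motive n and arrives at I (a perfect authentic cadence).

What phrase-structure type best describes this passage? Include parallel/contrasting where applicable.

Four phrases in two halves: the first half (measures 28-35) ends with a half cadence, the second (measures 36–43) with a perfect authentic cadence — a large antecedent–consequent pair, i.e. a double period.
Phrase 3 begins with the same material as phrase 1, making it parallel.

parallel double period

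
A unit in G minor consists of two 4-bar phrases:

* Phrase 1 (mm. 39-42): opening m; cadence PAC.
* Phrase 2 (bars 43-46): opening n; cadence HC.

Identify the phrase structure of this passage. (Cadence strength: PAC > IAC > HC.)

phrase group

The second phrase closes with a half cadence, which is not stronger than the first phrase's perfect authentic cadence; without a weak→strong cadential pair there is no antecedent–consequent relationship, so this is a phrase group rather than a period.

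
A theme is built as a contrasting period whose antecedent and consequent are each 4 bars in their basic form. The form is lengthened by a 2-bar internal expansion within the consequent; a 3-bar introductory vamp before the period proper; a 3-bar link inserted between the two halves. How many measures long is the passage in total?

Basic contrasting period: 4 + 4 = 8 bars.
8 (basic form) + 2 (internal expansion) + 3 (introduction) + 3 (link) = 16.

16 measures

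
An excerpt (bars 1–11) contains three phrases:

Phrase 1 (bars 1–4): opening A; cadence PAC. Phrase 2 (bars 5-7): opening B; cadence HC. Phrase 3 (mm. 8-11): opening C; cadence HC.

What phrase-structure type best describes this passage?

phrase group

The final phrase closes with a half cadence, which is not stronger than the preceding half cadence; the 3 phrases lack an overall antecedent–consequent design and so form a phrase group.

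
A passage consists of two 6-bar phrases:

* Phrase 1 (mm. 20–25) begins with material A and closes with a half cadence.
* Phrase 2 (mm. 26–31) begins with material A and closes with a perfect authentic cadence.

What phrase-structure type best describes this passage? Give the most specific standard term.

Phrase 1 ends with a half cadence (weaker) and phrase 2 with a perfect authentic cadence (stronger): antecedent + consequent = a period.
The two phrases open with the same material (A / A), so the period is parallel.

parallel period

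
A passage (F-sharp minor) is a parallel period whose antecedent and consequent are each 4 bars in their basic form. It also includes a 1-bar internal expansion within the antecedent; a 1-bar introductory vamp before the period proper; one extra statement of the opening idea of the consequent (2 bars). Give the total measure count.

12 measures

Basic parallel period: 4 + 4 = 8 bars.
8 (basic form) + 1 (internal expansion) + 1 (introduction) + 2 (extra statement) = 12.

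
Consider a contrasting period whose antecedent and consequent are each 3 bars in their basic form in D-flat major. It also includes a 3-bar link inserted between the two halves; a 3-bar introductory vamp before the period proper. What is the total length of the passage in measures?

12 measures

Basic contrasting period: 3 + 3 = 6 bars.
6 (basic form) + 3 (link) + 3 (introduction) = 12.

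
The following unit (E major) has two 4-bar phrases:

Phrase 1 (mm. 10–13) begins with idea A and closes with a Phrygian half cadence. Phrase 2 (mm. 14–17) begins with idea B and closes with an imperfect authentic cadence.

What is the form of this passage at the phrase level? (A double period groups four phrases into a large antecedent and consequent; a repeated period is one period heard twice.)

Phrase 1 ends with a Phrygian half cadence (weaker) and phrase 2 with an imperfect authentic cadence (stronger): antecedent + consequent = a period.
The two phrases open with different material (A / B), so the period is contrasting.

contrasting period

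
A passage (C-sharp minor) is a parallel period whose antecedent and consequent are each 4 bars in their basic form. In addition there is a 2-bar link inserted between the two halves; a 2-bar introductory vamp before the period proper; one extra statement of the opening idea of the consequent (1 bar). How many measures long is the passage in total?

13 measures

Basic parallel period: 4 + 4 = 8 bars.
8 (basic form) + 2 (link) + 2 (introduction) + 1 (extra statement) = 13.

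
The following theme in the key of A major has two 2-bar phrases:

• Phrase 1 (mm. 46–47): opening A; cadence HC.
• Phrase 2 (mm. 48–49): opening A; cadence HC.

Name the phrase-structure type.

Both phrases have the same opening (A) and the same cadence (half cadence): the second is a restatement, not a consequent, so this is a repeated phrase rather than a period.

repeated phrase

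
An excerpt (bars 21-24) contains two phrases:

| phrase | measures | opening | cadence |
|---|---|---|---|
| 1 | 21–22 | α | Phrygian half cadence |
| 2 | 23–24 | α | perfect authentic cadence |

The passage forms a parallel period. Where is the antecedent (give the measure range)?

The antecedent is the phrase ending with the weaker cadence (Phrygian half cadence, phrase 1) and the consequent the one ending more conclusively (perfect authentic cadence, phrase 2); the antecedent is measures 21-22.

measures 21–22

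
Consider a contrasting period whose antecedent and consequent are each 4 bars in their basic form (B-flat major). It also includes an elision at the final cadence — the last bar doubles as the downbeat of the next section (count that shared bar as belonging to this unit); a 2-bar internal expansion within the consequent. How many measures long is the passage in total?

Basic contrasting period: 4 + 4 = 8 bars.
8 (basic form) + 2 (internal expansion) = 10.
The elision shares a bar with the next section but does not change this unit's count.

10 measures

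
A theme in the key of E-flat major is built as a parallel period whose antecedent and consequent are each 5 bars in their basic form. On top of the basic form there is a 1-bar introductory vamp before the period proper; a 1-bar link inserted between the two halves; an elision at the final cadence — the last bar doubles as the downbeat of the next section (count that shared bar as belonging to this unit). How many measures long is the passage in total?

12 measures

Basic parallel period: 5 + 5 = 10 bars.
10 (basic form) + 1 (introduction) + 1 (link) = 12.
The elision shares a bar with the next section but does not change this unit's count.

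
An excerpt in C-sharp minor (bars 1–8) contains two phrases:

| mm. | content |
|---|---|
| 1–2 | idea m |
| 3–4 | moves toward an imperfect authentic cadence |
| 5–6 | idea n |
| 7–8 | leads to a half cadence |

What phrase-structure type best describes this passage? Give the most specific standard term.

The second phrase closes with a half cadence, which is not stronger than the first phrase's imperfect authentic cadence; without a weak→strong cadential pair there is no antecedent–consequent relationship, so this is a phrase group rather than a period.

phrase group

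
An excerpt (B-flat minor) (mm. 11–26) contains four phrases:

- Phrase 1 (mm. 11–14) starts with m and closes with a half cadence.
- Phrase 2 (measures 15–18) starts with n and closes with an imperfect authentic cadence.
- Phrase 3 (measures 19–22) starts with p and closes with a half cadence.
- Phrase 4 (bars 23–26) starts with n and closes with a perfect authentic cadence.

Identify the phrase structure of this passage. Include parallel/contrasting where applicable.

Four phrases in two halves: the first half (mm. 11-18) ends with an imperfect authentic cadence, the second (measures 19-26) with a perfect authentic cadence — a large antecedent–consequent pair, i.e. a double period.
Phrase 3 begins with different material from phrase 1, making it contrasting.

contrasting double period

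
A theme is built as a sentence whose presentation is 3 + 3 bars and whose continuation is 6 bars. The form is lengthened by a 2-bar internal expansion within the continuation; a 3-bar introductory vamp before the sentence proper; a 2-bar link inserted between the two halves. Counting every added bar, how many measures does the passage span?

19 measures

Basic sentence: 3 + 3 + 6 = 12 bars.
12 (basic form) + 2 (internal expansion) + 3 (introduction) + 2 (link) = 19.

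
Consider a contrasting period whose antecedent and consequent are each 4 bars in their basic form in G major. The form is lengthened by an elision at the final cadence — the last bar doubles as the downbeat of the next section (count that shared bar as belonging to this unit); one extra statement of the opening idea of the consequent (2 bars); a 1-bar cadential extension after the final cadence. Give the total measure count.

11 measures

Basic contrasting period: 4 + 4 = 8 bars.
8 (basic form) + 2 (extra statement) + 1 (cadential extension) = 11.
The elision shares a bar with the next section but does not change this unit's count.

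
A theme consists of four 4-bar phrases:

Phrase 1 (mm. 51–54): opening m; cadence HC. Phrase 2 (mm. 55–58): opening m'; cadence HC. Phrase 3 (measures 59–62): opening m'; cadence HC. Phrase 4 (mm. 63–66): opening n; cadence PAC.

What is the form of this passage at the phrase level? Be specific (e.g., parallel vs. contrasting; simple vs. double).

Four phrases in two halves: the first half (mm. 51–58) ends with a half cadence, the second (mm. 59-66) with a perfect authentic cadence — a large antecedent–consequent pair, i.e. a double period.
Phrase 3 begins with the same material as phrase 1, making it parallel.

parallel double period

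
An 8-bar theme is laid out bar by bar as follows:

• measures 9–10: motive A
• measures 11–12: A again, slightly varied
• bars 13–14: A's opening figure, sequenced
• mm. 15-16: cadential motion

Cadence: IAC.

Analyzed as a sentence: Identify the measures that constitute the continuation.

After the presentation (measures 9-12), the continuation covers the fragmentation through the cadence: mm. 13-16.

measures 13–16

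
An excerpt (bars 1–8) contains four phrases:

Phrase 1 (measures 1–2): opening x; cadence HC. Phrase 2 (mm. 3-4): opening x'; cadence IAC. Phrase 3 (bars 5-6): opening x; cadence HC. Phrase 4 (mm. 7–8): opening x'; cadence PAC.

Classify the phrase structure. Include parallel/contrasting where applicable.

parallel double period

Four phrases in two halves: the first half (mm. 1–4) ends with an imperfect authentic cadence, the second (bars 5-8) with a perfect authentic cadence — a large antecedent–consequent pair, i.e. a double period.
Phrase 3 begins with the same material as phrase 1, making it parallel.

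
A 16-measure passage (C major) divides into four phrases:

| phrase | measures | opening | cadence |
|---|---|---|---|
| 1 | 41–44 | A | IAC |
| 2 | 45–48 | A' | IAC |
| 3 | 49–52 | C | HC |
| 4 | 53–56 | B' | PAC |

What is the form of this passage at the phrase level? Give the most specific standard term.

contrasting double period

Four phrases in two halves: the first half (mm. 41-48) ends with an imperfect authentic cadence, the second (mm. 49–56) with a perfect authentic cadence — a large antecedent–consequent pair, i.e. a double period.
Phrase 3 begins with different material from phrase 1, making it contrasting.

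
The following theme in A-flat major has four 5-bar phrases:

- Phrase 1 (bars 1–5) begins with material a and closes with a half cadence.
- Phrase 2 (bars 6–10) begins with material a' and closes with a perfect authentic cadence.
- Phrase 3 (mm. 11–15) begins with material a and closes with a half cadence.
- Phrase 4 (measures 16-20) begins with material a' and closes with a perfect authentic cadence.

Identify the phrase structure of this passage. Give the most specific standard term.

The cadence pattern HC–PAC–HC–PAC is weak–strong twice, and phrases 3–4 restate phrases 1–2: a period heard twice, not a double period (which would end weakly at phrase 2).

repeated period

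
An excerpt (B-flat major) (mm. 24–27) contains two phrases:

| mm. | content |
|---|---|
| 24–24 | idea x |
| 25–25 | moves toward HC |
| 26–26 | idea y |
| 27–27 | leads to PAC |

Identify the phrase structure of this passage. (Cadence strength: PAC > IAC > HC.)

Phrase 1 ends with a half cadence (weaker) and phrase 2 with a perfect authentic cadence (stronger): antecedent + consequent = a period.
The two phrases open with different material (x / y), so the period is contrasting.

contrasting period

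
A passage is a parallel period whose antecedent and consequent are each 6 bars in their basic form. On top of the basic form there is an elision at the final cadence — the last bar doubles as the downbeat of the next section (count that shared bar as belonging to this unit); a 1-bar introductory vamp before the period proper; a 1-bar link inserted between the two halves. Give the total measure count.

Basic parallel period: 6 + 6 = 12 bars.
12 (basic form) + 1 (introduction) + 1 (link) = 14.
The elision shares a bar with the next section but does not change this unit's count.

14 measures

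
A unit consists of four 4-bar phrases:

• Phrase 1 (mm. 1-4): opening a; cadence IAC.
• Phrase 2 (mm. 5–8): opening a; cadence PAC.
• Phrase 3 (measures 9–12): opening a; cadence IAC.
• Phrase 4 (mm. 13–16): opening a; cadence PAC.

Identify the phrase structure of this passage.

The cadence pattern IAC–PAC–IAC–PAC is weak–strong twice, and phrases 3–4 restate phrases 1–2: a period heard twice, not a double period (which would end weakly at phrase 2).

repeated period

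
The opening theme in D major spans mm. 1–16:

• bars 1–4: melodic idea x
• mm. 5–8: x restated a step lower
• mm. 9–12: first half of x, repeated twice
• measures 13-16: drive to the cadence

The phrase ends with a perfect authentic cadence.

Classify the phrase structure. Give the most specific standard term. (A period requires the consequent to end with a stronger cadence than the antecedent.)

sentence

Basic idea (mm. 1–4) + its repetition (bars 5-8) form the presentation; fragmentation and cadence (mm. 9–16) form the continuation — the 16-bar whole is a sentence.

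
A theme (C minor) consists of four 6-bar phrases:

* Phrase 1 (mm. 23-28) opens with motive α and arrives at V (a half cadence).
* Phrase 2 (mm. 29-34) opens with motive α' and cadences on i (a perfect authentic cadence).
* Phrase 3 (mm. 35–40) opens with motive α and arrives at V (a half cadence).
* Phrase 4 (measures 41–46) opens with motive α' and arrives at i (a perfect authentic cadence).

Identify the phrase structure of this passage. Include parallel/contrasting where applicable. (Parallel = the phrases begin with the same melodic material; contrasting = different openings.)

The cadence pattern HC–PAC–HC–PAC is weak–strong twice, and phrases 3–4 restate phrases 1–2: a period heard twice, not a double period (which would end weakly at phrase 2).

repeated period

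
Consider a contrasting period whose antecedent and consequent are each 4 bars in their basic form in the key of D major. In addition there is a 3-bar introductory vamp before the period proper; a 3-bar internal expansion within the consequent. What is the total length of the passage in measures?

Basic contrasting period: 4 + 4 = 8 bars.
8 (basic form) + 3 (introduction) + 3 (internal expansion) = 14.

14 measures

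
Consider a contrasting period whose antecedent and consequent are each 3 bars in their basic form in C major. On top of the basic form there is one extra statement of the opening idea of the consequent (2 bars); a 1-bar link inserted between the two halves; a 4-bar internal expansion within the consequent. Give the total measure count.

Basic contrasting period: 3 + 3 = 6 bars.
6 (basic form) + 2 (extra statement) + 1 (link) + 4 (internal expansion) = 13.

13 measures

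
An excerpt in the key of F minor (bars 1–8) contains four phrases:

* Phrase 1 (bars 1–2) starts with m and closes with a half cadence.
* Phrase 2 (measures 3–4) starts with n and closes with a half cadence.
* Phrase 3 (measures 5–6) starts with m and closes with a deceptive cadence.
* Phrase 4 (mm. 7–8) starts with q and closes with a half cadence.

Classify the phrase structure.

Phrase 4 ends with a half cadence, no stronger than phrase 2's half cadence, so the four phrases do not form a double period; nor do phrases 3–4 duplicate 1–2, so it is not a repeated period. With no phrase reaching a conclusive cadence, the passage is a phrase group.

phrase group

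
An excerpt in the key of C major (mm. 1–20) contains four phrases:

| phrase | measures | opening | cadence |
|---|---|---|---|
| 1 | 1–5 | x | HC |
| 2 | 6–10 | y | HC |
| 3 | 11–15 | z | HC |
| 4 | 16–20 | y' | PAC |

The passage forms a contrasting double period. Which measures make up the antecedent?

measures 1–10

In a double period the first pair of phrases (ending half cadence) is the large antecedent and the second pair (ending perfect authentic cadence) is the large consequent; the antecedent is measures 1–10.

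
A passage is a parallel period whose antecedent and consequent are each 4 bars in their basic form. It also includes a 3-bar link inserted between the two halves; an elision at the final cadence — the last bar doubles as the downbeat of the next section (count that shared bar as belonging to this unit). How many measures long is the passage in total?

11 measures

Basic parallel period: 4 + 4 = 8 bars.
8 (basic form) + 3 (link) = 11.
The elision shares a bar with the next section but does not change this unit's count.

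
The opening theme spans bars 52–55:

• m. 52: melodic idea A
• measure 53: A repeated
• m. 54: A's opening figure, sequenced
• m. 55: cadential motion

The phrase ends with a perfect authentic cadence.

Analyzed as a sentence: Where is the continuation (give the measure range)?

After the presentation (mm. 52-53), the continuation covers the fragmentation through the cadence: measures 54–55.

measures 54–55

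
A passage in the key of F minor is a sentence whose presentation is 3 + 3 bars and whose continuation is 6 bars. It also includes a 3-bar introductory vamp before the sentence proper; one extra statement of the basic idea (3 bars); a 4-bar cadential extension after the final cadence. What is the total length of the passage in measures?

22 measures

Basic sentence: 3 + 3 + 6 = 12 bars.
12 (basic form) + 3 (introduction) + 3 (extra statement) + 4 (cadential extension) = 22.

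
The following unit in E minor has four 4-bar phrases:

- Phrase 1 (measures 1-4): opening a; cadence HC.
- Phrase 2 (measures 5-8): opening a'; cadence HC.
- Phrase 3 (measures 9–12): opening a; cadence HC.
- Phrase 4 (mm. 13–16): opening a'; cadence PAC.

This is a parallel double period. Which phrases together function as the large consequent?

In a double period the first pair of phrases (ending half cadence) is the large antecedent and the second pair (ending perfect authentic cadence) is the large consequent; the consequent is phrases 3 and 4.

phrases 3 and 4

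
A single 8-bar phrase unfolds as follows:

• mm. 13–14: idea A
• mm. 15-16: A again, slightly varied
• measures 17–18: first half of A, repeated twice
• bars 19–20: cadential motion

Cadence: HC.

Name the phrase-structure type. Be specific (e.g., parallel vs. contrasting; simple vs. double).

sentence

Basic idea (measures 13–14) + its repetition (mm. 15-16) form the presentation; fragmentation and cadence (mm. 17-20) form the continuation — the 8-bar whole is a sentence.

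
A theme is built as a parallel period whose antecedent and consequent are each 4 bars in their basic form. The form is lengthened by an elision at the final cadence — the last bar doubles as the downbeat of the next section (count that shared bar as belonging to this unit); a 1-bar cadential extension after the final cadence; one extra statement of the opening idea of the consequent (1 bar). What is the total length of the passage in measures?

Basic parallel period: 4 + 4 = 8 bars.
8 (basic form) + 1 (cadential extension) + 1 (extra statement) = 10.
The elision shares a bar with the next section but does not change this unit's count.

10 measures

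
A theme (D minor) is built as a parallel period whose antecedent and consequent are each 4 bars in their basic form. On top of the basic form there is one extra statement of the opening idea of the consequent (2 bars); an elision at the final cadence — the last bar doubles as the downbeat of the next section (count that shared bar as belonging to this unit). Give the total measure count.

Basic parallel period: 4 + 4 = 8 bars.
8 (basic form) + 2 (extra statement) = 10.
The elision shares a bar with the next section but does not change this unit's count.

10 measures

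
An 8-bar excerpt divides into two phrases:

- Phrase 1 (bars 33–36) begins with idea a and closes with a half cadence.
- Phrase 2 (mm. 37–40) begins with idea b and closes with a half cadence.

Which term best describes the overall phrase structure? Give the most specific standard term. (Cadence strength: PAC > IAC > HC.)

phrase group

The second phrase closes with a half cadence, which is not stronger than the first phrase's half cadence; without a weak→strong cadential pair there is no antecedent–consequent relationship, so this is a phrase group rather than a period.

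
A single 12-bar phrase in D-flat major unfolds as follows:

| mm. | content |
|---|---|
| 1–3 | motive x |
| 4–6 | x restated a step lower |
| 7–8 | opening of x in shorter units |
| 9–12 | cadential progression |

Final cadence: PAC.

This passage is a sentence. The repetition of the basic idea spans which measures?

The presentation of a sentence is the basic idea (bars 1–3) plus its repetition (bars 4-6); the repetition of the basic idea is therefore measures 4–6.

measures 4–6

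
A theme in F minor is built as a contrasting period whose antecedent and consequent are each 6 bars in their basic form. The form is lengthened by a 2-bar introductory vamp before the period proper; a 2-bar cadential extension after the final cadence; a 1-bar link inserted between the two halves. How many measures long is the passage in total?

Basic contrasting period: 6 + 6 = 12 bars.
12 (basic form) + 2 (introduction) + 2 (cadential extension) + 1 (link) = 17.

17 measures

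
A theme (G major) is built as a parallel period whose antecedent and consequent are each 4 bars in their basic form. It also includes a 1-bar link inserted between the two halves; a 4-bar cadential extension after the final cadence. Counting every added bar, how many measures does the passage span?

Basic parallel period: 4 + 4 = 8 bars.
8 (basic form) + 1 (link) + 4 (cadential extension) = 13.

13 measures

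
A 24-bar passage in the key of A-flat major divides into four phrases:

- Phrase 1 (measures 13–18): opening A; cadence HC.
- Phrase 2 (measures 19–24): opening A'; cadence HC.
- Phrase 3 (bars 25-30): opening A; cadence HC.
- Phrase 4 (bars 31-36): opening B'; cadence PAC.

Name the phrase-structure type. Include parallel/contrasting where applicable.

Four phrases in two halves: the first half (mm. 13–24) ends with a half cadence, the second (bars 25–36) with a perfect authentic cadence — a large antecedent–consequent pair, i.e. a double period.
Phrase 3 begins with the same material as phrase 1, making it parallel.

parallel double period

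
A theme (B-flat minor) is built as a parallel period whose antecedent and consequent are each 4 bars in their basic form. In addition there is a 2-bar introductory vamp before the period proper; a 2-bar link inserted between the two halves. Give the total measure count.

Basic parallel period: 4 + 4 = 8 bars.
8 (basic form) + 2 (introduction) + 2 (link) = 12.

12 measures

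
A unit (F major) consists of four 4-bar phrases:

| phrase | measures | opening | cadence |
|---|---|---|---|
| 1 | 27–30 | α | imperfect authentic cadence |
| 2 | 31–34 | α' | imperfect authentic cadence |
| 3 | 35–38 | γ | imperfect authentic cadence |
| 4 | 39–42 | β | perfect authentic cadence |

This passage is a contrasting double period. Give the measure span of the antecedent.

measures 27–34

In a double period the four phrases pair into a large antecedent (phrases 1–2, ending imperfect authentic cadence) and a large consequent (phrases 3–4, ending perfect authentic cadence). The antecedent spans measures 27–34.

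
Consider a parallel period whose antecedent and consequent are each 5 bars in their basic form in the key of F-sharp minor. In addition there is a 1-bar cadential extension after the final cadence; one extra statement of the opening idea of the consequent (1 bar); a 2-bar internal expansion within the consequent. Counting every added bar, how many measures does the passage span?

14 measures

Basic parallel period: 5 + 5 = 10 bars.
10 (basic form) + 1 (cadential extension) + 1 (extra statement) + 2 (internal expansion) = 14.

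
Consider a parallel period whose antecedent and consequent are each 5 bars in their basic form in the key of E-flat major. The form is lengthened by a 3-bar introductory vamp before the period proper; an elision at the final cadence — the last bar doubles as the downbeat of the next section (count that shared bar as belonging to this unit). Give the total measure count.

13 measures

Basic parallel period: 5 + 5 = 10 bars.
10 (basic form) + 3 (introduction) = 13.
The elision shares a bar with the next section but does not change this unit's count.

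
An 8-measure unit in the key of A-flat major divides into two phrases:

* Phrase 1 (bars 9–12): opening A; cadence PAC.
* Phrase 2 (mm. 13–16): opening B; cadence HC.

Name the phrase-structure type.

phrase group

The second phrase closes with a half cadence, which is not stronger than the first phrase's perfect authentic cadence; without a weak→strong cadential pair there is no antecedent–consequent relationship, so this is a phrase group rather than a period.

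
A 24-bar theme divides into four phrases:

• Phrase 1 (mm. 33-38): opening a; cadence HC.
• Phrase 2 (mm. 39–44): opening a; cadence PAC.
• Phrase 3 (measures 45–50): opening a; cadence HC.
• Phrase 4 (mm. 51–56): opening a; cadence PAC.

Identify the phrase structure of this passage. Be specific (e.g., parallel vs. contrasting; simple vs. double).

repeated period

The cadence pattern HC–PAC–HC–PAC is weak–strong twice, and phrases 3–4 restate phrases 1–2: a period heard twice, not a double period (which would end weakly at phrase 2).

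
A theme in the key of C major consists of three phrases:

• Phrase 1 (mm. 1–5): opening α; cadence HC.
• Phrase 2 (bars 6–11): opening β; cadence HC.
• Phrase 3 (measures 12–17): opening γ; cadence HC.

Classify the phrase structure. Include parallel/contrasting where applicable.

phrase group

The final phrase closes with a half cadence, which is not stronger than the preceding half cadence; the 3 phrases lack an overall antecedent–consequent design and so form a phrase group.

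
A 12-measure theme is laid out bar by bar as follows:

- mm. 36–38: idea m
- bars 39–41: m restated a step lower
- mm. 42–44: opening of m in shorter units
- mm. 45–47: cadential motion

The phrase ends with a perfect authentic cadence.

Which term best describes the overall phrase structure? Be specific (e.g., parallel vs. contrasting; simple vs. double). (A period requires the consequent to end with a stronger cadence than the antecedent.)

Basic idea (mm. 36–38) + its repetition (mm. 39–41) form the presentation; fragmentation and cadence (mm. 42–47) form the continuation — the 12-bar whole is a sentence.

sentence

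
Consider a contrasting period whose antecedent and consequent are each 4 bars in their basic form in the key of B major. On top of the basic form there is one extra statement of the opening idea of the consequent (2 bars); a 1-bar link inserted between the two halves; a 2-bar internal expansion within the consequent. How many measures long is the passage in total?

13 measures

Basic contrasting period: 4 + 4 = 8 bars.
8 (basic form) + 2 (extra statement) + 1 (link) + 2 (internal expansion) = 13.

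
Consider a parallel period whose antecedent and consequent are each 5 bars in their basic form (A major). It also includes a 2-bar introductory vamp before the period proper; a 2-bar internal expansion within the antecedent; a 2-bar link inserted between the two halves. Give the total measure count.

Basic parallel period: 5 + 5 = 10 bars.
10 (basic form) + 2 (introduction) + 2 (internal expansion) + 2 (link) = 16.

16 measures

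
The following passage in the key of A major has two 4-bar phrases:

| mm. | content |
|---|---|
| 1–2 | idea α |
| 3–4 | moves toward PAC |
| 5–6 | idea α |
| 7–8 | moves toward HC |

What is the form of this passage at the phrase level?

phrase group

The second phrase closes with a half cadence, which is not stronger than the first phrase's perfect authentic cadence; without a weak→strong cadential pair there is no antecedent–consequent relationship, so this is a phrase group rather than a period.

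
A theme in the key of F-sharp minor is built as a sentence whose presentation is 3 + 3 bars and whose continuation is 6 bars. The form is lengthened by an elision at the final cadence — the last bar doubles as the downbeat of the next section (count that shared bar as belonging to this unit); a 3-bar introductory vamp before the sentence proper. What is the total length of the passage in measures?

15 measures

Basic sentence: 3 + 3 + 6 = 12 bars.
12 (basic form) + 3 (introduction) = 15.
The elision shares a bar with the next section but does not change this unit's count.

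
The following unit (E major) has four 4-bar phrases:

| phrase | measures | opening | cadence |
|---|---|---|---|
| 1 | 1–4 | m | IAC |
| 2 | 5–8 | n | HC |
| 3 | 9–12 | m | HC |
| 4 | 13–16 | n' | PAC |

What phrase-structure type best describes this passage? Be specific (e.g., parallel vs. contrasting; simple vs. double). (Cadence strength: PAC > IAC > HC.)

Four phrases in two halves: the first half (mm. 1–8) ends with a half cadence, the second (mm. 9-16) with a perfect authentic cadence — a large antecedent–consequent pair, i.e. a double period.
Phrase 3 begins with the same material as phrase 1, making it parallel.

parallel double period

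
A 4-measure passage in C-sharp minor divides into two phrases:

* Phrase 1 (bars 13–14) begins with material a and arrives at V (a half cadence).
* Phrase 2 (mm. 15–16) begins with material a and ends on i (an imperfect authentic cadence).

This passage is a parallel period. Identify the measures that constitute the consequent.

measures 15–16

The antecedent is the phrase ending with the weaker cadence (half cadence, phrase 1) and the consequent the one ending more conclusively (imperfect authentic cadence, phrase 2); the consequent is mm. 15-16.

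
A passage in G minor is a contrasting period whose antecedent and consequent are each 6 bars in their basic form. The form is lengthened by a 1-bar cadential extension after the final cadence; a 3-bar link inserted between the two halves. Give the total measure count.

Basic contrasting period: 6 + 6 = 12 bars.
12 (basic form) + 1 (cadential extension) + 3 (link) = 16.

16 measures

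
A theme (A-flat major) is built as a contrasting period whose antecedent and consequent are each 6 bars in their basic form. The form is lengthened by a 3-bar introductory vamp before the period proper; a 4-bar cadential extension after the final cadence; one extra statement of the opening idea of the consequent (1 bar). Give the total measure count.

Basic contrasting period: 6 + 6 = 12 bars.
12 (basic form) + 3 (introduction) + 4 (cadential extension) + 1 (extra statement) = 20.

20 measures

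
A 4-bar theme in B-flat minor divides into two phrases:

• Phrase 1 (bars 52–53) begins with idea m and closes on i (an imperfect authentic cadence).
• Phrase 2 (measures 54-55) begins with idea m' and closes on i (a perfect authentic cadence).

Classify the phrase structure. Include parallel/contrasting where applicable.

Phrase 1 ends with an imperfect authentic cadence (weaker) and phrase 2 with a perfect authentic cadence (stronger): antecedent + consequent = a period.
The two phrases open with the same material (m / m'), so the period is parallel.

parallel period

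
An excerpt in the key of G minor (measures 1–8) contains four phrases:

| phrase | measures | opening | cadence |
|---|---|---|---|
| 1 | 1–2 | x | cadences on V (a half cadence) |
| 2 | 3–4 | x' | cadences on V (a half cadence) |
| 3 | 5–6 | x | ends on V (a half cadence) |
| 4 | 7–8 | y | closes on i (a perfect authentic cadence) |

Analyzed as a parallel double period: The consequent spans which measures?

measures 5–8

In a double period the four phrases pair into a large antecedent (phrases 1–2, ending half cadence) and a large consequent (phrases 3–4, ending perfect authentic cadence). The consequent spans measures 5–8.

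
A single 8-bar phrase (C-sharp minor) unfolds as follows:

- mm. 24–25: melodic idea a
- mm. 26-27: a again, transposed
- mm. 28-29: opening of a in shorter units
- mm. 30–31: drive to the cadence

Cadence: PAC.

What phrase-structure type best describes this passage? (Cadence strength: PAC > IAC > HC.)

sentence

Basic idea (measures 24–25) + its repetition (mm. 26–27) form the presentation; fragmentation and cadence (measures 28–31) form the continuation — the 8-bar whole is a sentence.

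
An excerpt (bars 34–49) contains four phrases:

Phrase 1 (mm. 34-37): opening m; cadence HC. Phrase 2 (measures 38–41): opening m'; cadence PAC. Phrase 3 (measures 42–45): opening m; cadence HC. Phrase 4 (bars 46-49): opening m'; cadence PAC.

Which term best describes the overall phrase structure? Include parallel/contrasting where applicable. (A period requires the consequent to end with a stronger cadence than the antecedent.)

repeated period

The cadence pattern HC–PAC–HC–PAC is weak–strong twice, and phrases 3–4 restate phrases 1–2: a period heard twice, not a double period (which would end weakly at phrase 2).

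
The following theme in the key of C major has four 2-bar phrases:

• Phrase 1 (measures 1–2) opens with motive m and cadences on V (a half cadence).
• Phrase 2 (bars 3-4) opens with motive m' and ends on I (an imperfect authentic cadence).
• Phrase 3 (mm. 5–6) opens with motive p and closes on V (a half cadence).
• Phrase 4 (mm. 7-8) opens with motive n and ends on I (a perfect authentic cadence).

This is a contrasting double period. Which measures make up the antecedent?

measures 1–4

In a double period the first pair of phrases (ending imperfect authentic cadence) is the large antecedent and the second pair (ending perfect authentic cadence) is the large consequent; the antecedent is measures 1–4.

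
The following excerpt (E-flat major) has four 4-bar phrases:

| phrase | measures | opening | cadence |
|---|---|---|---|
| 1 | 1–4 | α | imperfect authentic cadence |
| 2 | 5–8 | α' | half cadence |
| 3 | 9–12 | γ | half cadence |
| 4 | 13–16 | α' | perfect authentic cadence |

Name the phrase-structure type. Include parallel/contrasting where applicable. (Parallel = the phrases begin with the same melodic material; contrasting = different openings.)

contrasting double period

Four phrases in two halves: the first half (mm. 1–8) ends with a half cadence, the second (mm. 9–16) with a perfect authentic cadence — a large antecedent–consequent pair, i.e. a double period.
Phrase 3 begins with different material from phrase 1, making it contrasting.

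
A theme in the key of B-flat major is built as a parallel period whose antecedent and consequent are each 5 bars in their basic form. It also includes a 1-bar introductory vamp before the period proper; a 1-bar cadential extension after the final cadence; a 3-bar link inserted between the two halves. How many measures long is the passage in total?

15 measures

Basic parallel period: 5 + 5 = 10 bars.
10 (basic form) + 1 (introduction) + 1 (cadential extension) + 3 (link) = 15.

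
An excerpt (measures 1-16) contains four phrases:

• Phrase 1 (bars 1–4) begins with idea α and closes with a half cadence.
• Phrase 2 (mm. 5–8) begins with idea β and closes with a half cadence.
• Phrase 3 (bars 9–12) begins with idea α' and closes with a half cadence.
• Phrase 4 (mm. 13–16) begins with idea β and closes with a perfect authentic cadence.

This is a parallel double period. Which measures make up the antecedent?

In a double period the first pair of phrases (ending half cadence) is the large antecedent and the second pair (ending perfect authentic cadence) is the large consequent; the antecedent is measures 1–8.

measures 1–8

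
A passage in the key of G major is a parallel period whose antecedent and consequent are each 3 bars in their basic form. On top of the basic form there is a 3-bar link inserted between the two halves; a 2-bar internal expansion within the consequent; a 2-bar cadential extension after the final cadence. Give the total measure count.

13 measures

Basic parallel period: 3 + 3 = 6 bars.
6 (basic form) + 3 (link) + 2 (internal expansion) + 2 (cadential extension) = 13.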